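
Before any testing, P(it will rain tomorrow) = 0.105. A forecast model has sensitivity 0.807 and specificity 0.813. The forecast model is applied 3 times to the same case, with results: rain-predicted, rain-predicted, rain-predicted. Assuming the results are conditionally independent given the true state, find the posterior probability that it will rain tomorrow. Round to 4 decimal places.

Posterior P(H) ≈ 0.9041

With H the event that it will rain tomorrow, the joint likelihood of the observed sequence is P(data|H) = 0.807·0.807·0.807 = 0.52556 and P(data|¬H) = 0.187·0.187·0.187 = 0.0065392.
Bayes: P(H|data) = 0.105·0.52556 / (0.105·0.52556 + 0.895·0.0065392) = 0.055184/0.061036 = 0.9041.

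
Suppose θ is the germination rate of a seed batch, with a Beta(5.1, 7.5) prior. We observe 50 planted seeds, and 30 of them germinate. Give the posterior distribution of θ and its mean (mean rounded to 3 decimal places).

The binomial likelihood is conjugate to the Beta prior: with 30 successes and 20 failures, the posterior is Beta(5.1+30, 7.5+20) = Beta(35.1, 27.5).
Posterior mean = α/(α+β) = 35.1/62.6 = 0.561.

Posterior: Beta(35.1, 27.5); mean ≈ 0.561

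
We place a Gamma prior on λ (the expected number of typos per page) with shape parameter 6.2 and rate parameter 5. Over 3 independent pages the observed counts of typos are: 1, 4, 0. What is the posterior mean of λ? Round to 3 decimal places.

Posterior mean ≈ 1.400

Total count ∑xᵢ = 5 over n = 3 pages.
Gamma is conjugate to the Poisson likelihood: posterior is Gamma(shape = 6.2+5 = 11.2, rate = 5+3 = 8).
E[λ | data] = 11.2/8 = 1.400.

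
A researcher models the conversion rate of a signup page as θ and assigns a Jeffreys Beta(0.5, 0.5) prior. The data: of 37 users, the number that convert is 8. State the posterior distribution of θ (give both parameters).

Observing 8 successes and 29 failures updates Beta(0.5, 0.5) by adding the success and failure counts to the two shape parameters: α = 0.5+8 = 8.5, β = 0.5+29 = 29.5.

Posterior: Beta(8.5, 29.5)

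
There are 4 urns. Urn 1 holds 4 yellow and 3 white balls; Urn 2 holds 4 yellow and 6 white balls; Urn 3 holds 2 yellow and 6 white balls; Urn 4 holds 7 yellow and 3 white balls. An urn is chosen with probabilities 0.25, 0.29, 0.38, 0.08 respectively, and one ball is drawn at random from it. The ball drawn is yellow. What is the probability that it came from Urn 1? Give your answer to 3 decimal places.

Tabulate prior·likelihood by source: [1] prior 0.25, lik 0.5714, product 0.1429; [2] prior 0.29, lik 0.4, product 0.1160; [3] prior 0.38, lik 0.25, product 0.09500; [4] prior 0.08, lik 0.7, product 0.05600.
Normalizing constant = 0.40986; the posterior for Urn 1 is its product over the sum, 0.1429/0.40986 = 0.349.

Posterior probability ≈ 0.349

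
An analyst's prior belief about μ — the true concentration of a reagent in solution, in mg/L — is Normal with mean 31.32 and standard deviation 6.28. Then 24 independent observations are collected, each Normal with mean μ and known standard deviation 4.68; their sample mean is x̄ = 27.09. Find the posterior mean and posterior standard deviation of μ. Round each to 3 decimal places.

Prior precision 1/τ₀² = 1/6.28² = 0.0253560; data precision n/σ² = 24/4.68² = 1.09577.
Posterior precision = 0.0253560 + 1.09577 = 1.12113, giving posterior SD = 1/√1.12113 = 0.944.
Posterior mean = (0.0253560·31.32 + 1.09577·27.09) / 1.12113 = 27.186.

Posterior mean ≈ 27.186; posterior SD ≈ 0.944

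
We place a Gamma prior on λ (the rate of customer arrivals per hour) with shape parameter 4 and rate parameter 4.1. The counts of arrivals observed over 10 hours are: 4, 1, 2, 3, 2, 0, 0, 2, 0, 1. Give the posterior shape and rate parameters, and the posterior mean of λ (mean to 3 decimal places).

Total count ∑xᵢ = 15 over n = 10 hours.
Gamma is conjugate to the Poisson likelihood: posterior is Gamma(shape = 4+15 = 19, rate = 4.1+10 = 14.1).
Posterior mean = shape/rate = 19/14.1 = 1.348.

Posterior: Gamma(shape=19, rate=14.1); mean ≈ 1.348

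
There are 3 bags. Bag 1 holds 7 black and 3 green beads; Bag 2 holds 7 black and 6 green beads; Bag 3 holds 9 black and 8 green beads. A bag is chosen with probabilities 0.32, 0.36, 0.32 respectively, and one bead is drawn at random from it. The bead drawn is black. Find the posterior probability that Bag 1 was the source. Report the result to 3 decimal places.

Tabulate prior·likelihood by source: [1] prior 0.32, lik 0.7, product 0.2240; [2] prior 0.36, lik 0.5385, product 0.1938; [3] prior 0.32, lik 0.5294, product 0.1694.
Normalizing constant = 0.58726; the posterior for Bag 1 is its product over the sum, 0.2240/0.58726 = 0.381.

Posterior probability ≈ 0.381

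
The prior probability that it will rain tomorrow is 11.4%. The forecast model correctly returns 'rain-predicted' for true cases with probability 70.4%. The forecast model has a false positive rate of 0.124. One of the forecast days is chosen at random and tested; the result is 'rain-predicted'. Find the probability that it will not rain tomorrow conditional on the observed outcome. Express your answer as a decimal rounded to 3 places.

Let H be the event that it will rain tomorrow. P(H) = 0.114, so P(¬H) = 0.886. With E the 'rain-predicted' result, P(E|H) = 0.704 and P(E|¬H) = 0.124.
P(E) = 0.704·0.114 + 0.124·0.886 = 0.080256 + 0.10986 = 0.19012.
By Bayes' theorem, P(H|E) = 0.080256 / 0.19012 = 0.422. Hence P(¬H|E) = 1 − 0.422 = 0.578.

P(¬H | E) ≈ 0.578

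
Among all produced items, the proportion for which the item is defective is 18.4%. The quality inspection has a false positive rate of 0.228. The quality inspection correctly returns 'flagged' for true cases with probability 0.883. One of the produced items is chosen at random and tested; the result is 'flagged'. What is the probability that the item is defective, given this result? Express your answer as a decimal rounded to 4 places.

P(H | E) ≈ 0.4662

Write H for 'the item is defective'. Prior odds H:¬H = 0.184/0.816 = 0.22549. For the 'flagged' outcome, the likelihood ratio is 0.883/0.228 = 3.8728.
Posterior odds = 0.22549 × 3.8728 = 0.87328, so P(H|E) = 0.87328/(1+0.87328) = 0.4662.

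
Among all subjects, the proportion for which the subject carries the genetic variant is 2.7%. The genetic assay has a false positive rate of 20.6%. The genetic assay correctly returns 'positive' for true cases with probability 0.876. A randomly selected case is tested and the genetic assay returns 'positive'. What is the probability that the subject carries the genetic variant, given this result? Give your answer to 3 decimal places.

Write H for 'the subject carries the genetic variant'. Prior odds H:¬H = 0.027/0.973 = 0.027749. For the 'positive' outcome, the likelihood ratio is 0.876/0.206 = 4.2524.
Posterior odds = 0.027749 × 4.2524 = 0.11800, so P(H|E) = 0.11800/(1+0.11800) = 0.106.

P(H | E) ≈ 0.106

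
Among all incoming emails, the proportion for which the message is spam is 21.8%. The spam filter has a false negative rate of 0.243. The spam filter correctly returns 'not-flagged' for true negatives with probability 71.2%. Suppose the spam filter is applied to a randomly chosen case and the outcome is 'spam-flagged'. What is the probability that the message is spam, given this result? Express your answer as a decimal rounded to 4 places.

P(H | E) ≈ 0.4229

Write H for 'the message is spam'. Prior odds H:¬H = 0.218/0.782 = 0.27877. For the 'spam-flagged' outcome, the likelihood ratio is 0.757/0.288 = 2.6285.
Posterior odds = 0.27877 × 2.6285 = 0.73275, so P(H|E) = 0.73275/(1+0.73275) = 0.4229.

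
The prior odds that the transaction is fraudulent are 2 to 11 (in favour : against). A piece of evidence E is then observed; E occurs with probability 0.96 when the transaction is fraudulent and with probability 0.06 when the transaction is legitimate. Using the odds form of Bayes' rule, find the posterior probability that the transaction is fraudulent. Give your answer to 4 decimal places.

Posterior probability ≈ 0.7442

Prior odds = 2/11 = 0.18182.
Likelihood ratio for E = 0.96/0.06 = 16.000.
Posterior odds = prior odds × LR = 2.9091.
Posterior probability = odds/(1+odds) = 2.9091/3.9091 = 0.7442.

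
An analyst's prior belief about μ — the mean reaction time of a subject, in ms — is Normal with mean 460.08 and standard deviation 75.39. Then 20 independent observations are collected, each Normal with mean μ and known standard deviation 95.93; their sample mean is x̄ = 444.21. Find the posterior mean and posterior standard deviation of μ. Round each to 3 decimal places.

Posterior mean ≈ 445.399; posterior SD ≈ 20.632

Prior precision 1/τ₀² = 1/75.39² = 0.00017594; data precision n/σ² = 20/95.93² = 0.00217331.
Posterior precision = 0.00017594 + 0.00217331 = 0.00234925, giving posterior SD = 1/√0.00234925 = 20.632.
Posterior mean = (0.00017594·460.08 + 0.00217331·444.21) / 0.00234925 = 445.399.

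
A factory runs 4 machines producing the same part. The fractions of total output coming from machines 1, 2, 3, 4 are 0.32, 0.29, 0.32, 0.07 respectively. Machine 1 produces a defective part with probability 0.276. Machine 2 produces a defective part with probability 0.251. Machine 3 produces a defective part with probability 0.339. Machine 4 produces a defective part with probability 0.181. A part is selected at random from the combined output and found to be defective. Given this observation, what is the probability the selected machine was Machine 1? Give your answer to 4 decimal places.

Tabulate prior·likelihood by source: [1] prior 0.32, lik 0.276, product 0.08832; [2] prior 0.29, lik 0.251, product 0.07279; [3] prior 0.32, lik 0.339, product 0.1085; [4] prior 0.07, lik 0.181, product 0.01267.
Normalizing constant = 0.28226; the posterior for Machine 1 is its product over the sum, 0.08832/0.28226 = 0.3129.

Posterior probability ≈ 0.3129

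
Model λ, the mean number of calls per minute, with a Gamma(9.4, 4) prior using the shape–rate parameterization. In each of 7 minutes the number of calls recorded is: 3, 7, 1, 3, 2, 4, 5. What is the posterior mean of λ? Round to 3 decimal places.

Posterior mean ≈ 3.127

Total count ∑xᵢ = 25 over n = 7 minutes.
Gamma is conjugate to the Poisson likelihood: posterior is Gamma(shape = 9.4+25 = 34.4, rate = 4+7 = 11).
E[λ | data] = 34.4/11 = 3.127.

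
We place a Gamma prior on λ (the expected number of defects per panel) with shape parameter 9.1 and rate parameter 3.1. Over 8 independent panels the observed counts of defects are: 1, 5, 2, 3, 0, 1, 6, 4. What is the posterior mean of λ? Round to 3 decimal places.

Total count ∑xᵢ = 22 over n = 8 panels.
Gamma is conjugate to the Poisson likelihood: posterior is Gamma(shape = 9.1+22 = 31.1, rate = 3.1+8 = 11.1).
E[λ | data] = 31.1/11.1 = 2.802.

Posterior mean ≈ 2.802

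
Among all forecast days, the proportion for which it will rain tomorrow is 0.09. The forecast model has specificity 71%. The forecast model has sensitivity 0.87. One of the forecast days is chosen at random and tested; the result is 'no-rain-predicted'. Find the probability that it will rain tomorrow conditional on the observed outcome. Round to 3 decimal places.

P(H | E) ≈ 0.018

Let H be the event that it will rain tomorrow. P(H) = 0.09, so P(¬H) = 0.91. With E the 'no-rain-predicted' result, P(E|H) = 0.13 and P(E|¬H) = 0.71.
P(E) = 0.13·0.09 + 0.71·0.91 = 0.011700 + 0.64610 = 0.65780.
By Bayes' theorem, P(H|E) = 0.011700 / 0.65780 = 0.018.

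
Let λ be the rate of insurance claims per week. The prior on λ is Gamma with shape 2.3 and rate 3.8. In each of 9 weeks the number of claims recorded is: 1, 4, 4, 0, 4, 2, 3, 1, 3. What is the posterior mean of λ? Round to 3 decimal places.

Posterior mean ≈ 1.898

The Poisson likelihood adds the total count to the shape and the number of exposure periods to the rate. Here ∑xᵢ = 22 and n = 9, so shape 2.3→24.3 and rate 3.8→12.8.
E[λ | data] = 24.3/12.8 = 1.898.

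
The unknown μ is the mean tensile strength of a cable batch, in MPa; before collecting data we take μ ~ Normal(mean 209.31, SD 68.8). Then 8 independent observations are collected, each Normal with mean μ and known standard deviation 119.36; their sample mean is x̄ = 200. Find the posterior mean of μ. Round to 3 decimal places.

Posterior mean ≈ 202.545

With known σ, the Normal prior is conjugate. Weight on the data is w = (n/σ²)/(n/σ² + 1/τ₀²) = 0.00056153/(0.00056153+0.00021126) = 0.72662.
Posterior mean = w·x̄ + (1−w)·μ₀ = 0.72662·200 + 0.27338·209.31 = 202.545.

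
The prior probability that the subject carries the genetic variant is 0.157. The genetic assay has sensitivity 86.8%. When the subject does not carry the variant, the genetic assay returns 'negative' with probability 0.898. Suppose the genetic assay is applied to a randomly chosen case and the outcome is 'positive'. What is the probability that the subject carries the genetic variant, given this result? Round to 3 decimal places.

Let H be the event that the subject carries the genetic variant. P(H) = 0.157, so P(¬H) = 0.843. With E the 'positive' result, P(E|H) = 0.868 and P(E|¬H) = 0.102.
P(E) = 0.868·0.157 + 0.102·0.843 = 0.13628 + 0.085986 = 0.22226.
By Bayes' theorem, P(H|E) = 0.13628 / 0.22226 = 0.613.

P(H | E) ≈ 0.613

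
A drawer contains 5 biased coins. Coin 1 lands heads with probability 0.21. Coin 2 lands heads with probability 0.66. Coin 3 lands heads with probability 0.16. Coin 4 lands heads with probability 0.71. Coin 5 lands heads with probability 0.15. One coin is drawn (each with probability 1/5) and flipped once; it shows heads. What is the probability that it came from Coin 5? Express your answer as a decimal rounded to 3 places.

Posterior probability ≈ 0.079

Tabulate prior·likelihood by source: [1] prior 0.2, lik 0.21, product 0.04200; [2] prior 0.2, lik 0.66, product 0.1320; [3] prior 0.2, lik 0.16, product 0.03200; [4] prior 0.2, lik 0.71, product 0.1420; [5] prior 0.2, lik 0.15, product 0.03000.
Normalizing constant = 0.37800; the posterior for Coin 5 is its product over the sum, 0.03000/0.37800 = 0.079.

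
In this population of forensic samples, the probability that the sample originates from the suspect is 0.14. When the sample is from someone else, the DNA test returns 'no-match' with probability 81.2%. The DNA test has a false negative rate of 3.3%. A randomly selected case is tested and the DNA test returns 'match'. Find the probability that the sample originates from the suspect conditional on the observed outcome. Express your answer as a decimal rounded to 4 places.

Let H be the event that the sample originates from the suspect. P(H) = 0.14, so P(¬H) = 0.86. With E the 'match' result, P(E|H) = 0.967 and P(E|¬H) = 0.188.
P(E) = 0.967·0.14 + 0.188·0.86 = 0.13538 + 0.16168 = 0.29706.
By Bayes' theorem, P(H|E) = 0.13538 / 0.29706 = 0.4557.

P(H | E) ≈ 0.4557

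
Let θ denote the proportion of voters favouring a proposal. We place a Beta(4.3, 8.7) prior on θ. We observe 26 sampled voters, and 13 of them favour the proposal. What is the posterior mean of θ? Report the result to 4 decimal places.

Observing 13 successes and 13 failures updates Beta(4.3, 8.7) by adding the success and failure counts to the two shape parameters: α = 4.3+13 = 17.3, β = 8.7+13 = 21.7.
E[θ | data] = 17.3/(17.3+21.7) = 0.4436.

Posterior mean ≈ 0.4436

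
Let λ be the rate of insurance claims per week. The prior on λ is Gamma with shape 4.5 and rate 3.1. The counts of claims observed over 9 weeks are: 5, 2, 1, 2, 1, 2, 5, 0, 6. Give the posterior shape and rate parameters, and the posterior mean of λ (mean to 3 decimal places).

Total count ∑xᵢ = 24 over n = 9 weeks.
Gamma is conjugate to the Poisson likelihood: posterior is Gamma(shape = 4.5+24 = 28.5, rate = 3.1+9 = 12.1).
Posterior mean = shape/rate = 28.5/12.1 = 2.355.

Posterior: Gamma(shape=28.5, rate=12.1); mean ≈ 2.355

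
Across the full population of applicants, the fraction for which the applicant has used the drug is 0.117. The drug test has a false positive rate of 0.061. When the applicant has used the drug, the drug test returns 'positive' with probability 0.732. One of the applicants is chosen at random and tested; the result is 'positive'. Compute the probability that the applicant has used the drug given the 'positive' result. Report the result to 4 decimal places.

P(H | E) ≈ 0.6139

Let H be the event that the applicant has used the drug. P(H) = 0.117, so P(¬H) = 0.883. With E the 'positive' result, P(E|H) = 0.732 and P(E|¬H) = 0.061.
P(E) = 0.732·0.117 + 0.061·0.883 = 0.085644 + 0.053863 = 0.13951.
By Bayes' theorem, P(H|E) = 0.085644 / 0.13951 = 0.6139.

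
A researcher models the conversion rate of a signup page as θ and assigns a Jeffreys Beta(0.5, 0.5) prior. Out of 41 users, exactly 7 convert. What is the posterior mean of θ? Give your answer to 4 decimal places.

The binomial likelihood is conjugate to the Beta prior: with 7 successes and 34 failures, the posterior is Beta(0.5+7, 0.5+34) = Beta(7.5, 34.5).
E[θ | data] = 7.5/(7.5+34.5) = 0.1786.

Posterior mean ≈ 0.1786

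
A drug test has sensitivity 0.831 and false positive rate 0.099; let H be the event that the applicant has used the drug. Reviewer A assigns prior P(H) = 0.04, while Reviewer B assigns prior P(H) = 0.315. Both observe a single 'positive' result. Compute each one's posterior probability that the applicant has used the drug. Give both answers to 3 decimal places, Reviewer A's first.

Reviewer A: 0.259; Reviewer B: 0.794

The likelihood ratio for a 'positive' result is 0.831/0.099 = 8.3939.
Reviewer A: prior odds 0.04/0.96 = 0.041667; posterior odds 0.34975; posterior probability 0.259.
Reviewer B: prior odds 0.315/0.685 = 0.45985; posterior odds 3.8600; posterior probability 0.794.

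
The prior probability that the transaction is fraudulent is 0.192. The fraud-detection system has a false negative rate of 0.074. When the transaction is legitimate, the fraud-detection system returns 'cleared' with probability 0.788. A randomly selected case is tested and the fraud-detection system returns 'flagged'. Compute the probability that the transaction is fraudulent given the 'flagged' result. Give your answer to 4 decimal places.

Write H for 'the transaction is fraudulent'. Prior odds H:¬H = 0.192/0.808 = 0.23762. For the 'flagged' outcome, the likelihood ratio is 0.926/0.212 = 4.3679.
Posterior odds = 0.23762 × 4.3679 = 1.0379, so P(H|E) = 1.0379/(1+1.0379) = 0.5093.

P(H | E) ≈ 0.5093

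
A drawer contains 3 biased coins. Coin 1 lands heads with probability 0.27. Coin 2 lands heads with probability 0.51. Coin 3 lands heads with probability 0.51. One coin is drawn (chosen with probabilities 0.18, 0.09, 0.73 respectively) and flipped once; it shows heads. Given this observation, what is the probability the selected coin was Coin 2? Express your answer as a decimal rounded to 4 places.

P(heads|C1) = 0.27; P(heads|C2) = 0.51; P(heads|C3) = 0.51.
Prior × likelihood for each source: 0.18·0.27=0.04860, 0.09·0.51=0.04590, 0.73·0.51=0.3723. Summing gives P(heads) = 0.46680.
P(Coin 2 | heads) = 0.04590 / 0.46680 = 0.0983.

Posterior probability ≈ 0.0983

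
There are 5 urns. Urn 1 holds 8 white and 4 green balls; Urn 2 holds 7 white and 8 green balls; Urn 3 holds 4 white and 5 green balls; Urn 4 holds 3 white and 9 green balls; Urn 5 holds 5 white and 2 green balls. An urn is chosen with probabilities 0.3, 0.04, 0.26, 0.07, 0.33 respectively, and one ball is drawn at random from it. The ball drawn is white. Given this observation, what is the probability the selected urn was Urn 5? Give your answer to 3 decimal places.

Posterior probability ≈ 0.401

Tabulate prior·likelihood by source: [1] prior 0.3, lik 0.6667, product 0.2000; [2] prior 0.04, lik 0.4667, product 0.01867; [3] prior 0.26, lik 0.4444, product 0.1156; [4] prior 0.07, lik 0.25, product 0.01750; [5] prior 0.33, lik 0.7143, product 0.2357.
Normalizing constant = 0.58744; the posterior for Urn 5 is its product over the sum, 0.2357/0.58744 = 0.401.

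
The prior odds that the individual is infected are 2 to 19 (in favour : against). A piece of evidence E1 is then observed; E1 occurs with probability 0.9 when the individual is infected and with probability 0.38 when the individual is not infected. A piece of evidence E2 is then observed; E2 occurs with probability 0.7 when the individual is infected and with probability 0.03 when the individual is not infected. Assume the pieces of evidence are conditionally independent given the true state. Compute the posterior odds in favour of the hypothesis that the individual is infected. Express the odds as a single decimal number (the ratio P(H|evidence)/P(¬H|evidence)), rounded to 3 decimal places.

Posterior odds ≈ 5.817

Prior odds = 2/19 = 0.10526. In log-odds, ln(0.10526) = -2.2513.
Add log likelihood ratios: ln(2.3684) + ln(23.333) = 4.0121.
Posterior log-odds = 1.7608, so posterior odds = exp(1.7608) = 5.8172.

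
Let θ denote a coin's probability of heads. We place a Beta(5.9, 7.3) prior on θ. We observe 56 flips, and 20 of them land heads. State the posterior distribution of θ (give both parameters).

Observing 20 successes and 36 failures updates Beta(5.9, 7.3) by adding the success and failure counts to the two shape parameters: α = 5.9+20 = 25.9, β = 7.3+36 = 43.3.

Posterior: Beta(25.9, 43.3)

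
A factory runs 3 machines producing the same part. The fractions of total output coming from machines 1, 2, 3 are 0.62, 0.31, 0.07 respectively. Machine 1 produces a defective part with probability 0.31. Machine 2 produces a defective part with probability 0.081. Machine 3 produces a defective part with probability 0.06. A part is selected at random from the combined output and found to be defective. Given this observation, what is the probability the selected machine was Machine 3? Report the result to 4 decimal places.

Posterior probability ≈ 0.0190

Tabulate prior·likelihood by source: [1] prior 0.62, lik 0.31, product 0.1922; [2] prior 0.31, lik 0.081, product 0.02511; [3] prior 0.07, lik 0.06, product 0.004200.
Normalizing constant = 0.22151; the posterior for Machine 3 is its product over the sum, 0.004200/0.22151 = 0.0190.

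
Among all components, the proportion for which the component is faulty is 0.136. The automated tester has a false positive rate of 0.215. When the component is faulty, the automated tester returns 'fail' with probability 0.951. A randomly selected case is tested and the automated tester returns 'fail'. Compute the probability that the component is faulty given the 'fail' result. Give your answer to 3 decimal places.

P(H | E) ≈ 0.410

Write H for 'the component is faulty'. Prior odds H:¬H = 0.136/0.864 = 0.15741. For the 'fail' outcome, the likelihood ratio is 0.951/0.215 = 4.4233.
Posterior odds = 0.15741 × 4.4233 = 0.69625, so P(H|E) = 0.69625/(1+0.69625) = 0.410.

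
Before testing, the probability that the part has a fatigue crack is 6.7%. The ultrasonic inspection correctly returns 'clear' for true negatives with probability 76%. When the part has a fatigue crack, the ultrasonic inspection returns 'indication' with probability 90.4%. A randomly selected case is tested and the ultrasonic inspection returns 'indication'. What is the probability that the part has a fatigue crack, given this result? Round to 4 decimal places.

P(H | E) ≈ 0.2129

Write H for 'the part has a fatigue crack'. Prior odds H:¬H = 0.067/0.933 = 0.071811. For the 'indication' outcome, the likelihood ratio is 0.904/0.24 = 3.7667.
Posterior odds = 0.071811 × 3.7667 = 0.27049, so P(H|E) = 0.27049/(1+0.27049) = 0.2129.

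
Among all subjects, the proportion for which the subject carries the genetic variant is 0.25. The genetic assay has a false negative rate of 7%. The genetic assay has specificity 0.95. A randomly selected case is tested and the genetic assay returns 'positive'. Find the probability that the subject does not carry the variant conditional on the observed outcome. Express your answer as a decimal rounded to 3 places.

P(¬H | E) ≈ 0.139

Let H be the event that the subject carries the genetic variant. P(H) = 0.25, so P(¬H) = 0.75. With E the 'positive' result, P(E|H) = 0.93 and P(E|¬H) = 0.05.
P(E) = 0.93·0.25 + 0.05·0.75 = 0.23250 + 0.037500 = 0.27000.
By Bayes' theorem, P(H|E) = 0.23250 / 0.27000 = 0.861. Hence P(¬H|E) = 1 − 0.861 = 0.139.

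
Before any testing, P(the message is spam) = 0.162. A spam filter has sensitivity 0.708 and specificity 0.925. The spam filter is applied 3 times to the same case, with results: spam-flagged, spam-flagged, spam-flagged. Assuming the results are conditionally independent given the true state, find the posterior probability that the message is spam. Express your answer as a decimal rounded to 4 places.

Posterior P(H) ≈ 0.9939

With H the event that the message is spam, the joint likelihood of the observed sequence is P(data|H) = 0.708·0.708·0.708 = 0.35489 and P(data|¬H) = 0.075·0.075·0.075 = 0.00042187.
Bayes: P(H|data) = 0.162·0.35489 / (0.162·0.35489 + 0.838·0.00042187) = 0.057493/0.057847 = 0.9939.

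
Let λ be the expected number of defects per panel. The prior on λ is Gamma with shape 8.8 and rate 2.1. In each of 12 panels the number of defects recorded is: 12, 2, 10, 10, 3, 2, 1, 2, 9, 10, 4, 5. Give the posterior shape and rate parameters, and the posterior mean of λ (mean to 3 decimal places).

Total count ∑xᵢ = 70 over n = 12 panels.
Gamma is conjugate to the Poisson likelihood: posterior is Gamma(shape = 8.8+70 = 78.8, rate = 2.1+12 = 14.1).
Posterior mean = shape/rate = 78.8/14.1 = 5.589.

Posterior: Gamma(shape=78.8, rate=14.1); mean ≈ 5.589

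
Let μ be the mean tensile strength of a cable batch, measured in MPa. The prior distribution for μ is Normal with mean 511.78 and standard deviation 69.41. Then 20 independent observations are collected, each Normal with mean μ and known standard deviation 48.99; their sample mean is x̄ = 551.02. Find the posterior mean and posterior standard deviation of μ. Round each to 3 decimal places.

Prior precision 1/τ₀² = 1/69.41² = 0.00020757; data precision n/σ² = 20/48.99² = 0.00833326.
Posterior precision = 0.00020757 + 0.00833326 = 0.00854083, giving posterior SD = 1/√0.00854083 = 10.821.
Posterior mean = (0.00020757·511.78 + 0.00833326·551.02) / 0.00854083 = 550.066.

Posterior mean ≈ 550.066; posterior SD ≈ 10.821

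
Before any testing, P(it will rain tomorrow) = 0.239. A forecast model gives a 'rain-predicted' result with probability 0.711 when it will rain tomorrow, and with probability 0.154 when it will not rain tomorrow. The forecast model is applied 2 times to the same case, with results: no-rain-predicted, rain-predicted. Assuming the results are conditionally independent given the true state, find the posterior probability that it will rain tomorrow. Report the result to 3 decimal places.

Posterior P(H) ≈ 0.331

Let H be the event that it will rain tomorrow; start with P(H) = 0.239. P('rain-predicted'|H) = 0.711, P('rain-predicted'|¬H) = 0.154.
Update on result 1 ('no-rain-predicted'): P(H) ← 0.289·0.2390 / (0.289·0.2390 + 0.846·0.7610) = 0.069071/0.71288 = 0.0969.
Update on result 2 ('rain-predicted'): P(H) ← 0.711·0.0969 / (0.711·0.0969 + 0.154·0.9031) = 0.068889/0.20797 = 0.3312.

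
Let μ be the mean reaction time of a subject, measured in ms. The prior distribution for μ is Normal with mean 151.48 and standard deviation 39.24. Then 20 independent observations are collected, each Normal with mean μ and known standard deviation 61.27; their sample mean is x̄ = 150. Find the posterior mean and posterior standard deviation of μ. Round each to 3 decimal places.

Posterior mean ≈ 150.161; posterior SD ≈ 12.935

With known σ, the Normal prior is conjugate. Weight on the data is w = (n/σ²)/(n/σ² + 1/τ₀²) = 0.00532763/(0.00532763+0.00064944) = 0.89134.
Posterior mean = w·x̄ + (1−w)·μ₀ = 0.89134·150 + 0.10866·151.48 = 150.161. Posterior variance = 1/(0.00532763+0.00064944) = 167.306, so SD = 12.935.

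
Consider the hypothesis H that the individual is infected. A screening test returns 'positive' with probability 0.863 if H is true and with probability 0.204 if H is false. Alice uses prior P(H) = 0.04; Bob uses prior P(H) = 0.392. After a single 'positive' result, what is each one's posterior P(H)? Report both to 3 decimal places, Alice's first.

Alice: 0.150; Bob: 0.732

P('+'|H) = 0.863, P('+'|¬H) = 0.204.
Alice: numerator 0.863·0.04 = 0.034520; evidence = 0.034520+0.204·0.96 = 0.23036; posterior = 0.150.
Bob: numerator 0.863·0.392 = 0.33830; evidence = 0.33830+0.204·0.608 = 0.46233; posterior = 0.732.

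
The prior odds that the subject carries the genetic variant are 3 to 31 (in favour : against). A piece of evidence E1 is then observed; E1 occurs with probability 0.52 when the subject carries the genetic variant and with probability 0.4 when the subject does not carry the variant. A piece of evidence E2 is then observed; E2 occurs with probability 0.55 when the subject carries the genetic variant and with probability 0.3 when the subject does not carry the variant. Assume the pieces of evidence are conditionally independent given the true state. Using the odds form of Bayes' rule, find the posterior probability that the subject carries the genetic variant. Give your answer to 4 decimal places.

Posterior probability ≈ 0.1874

Prior odds = 3/31 = 0.096774. In log-odds, ln(0.096774) = -2.3354.
Add log likelihood ratios: ln(1.3000) + ln(1.8333) = 0.86850.
Posterior log-odds = -1.4669, so posterior odds = exp(-1.4669) = 0.23065. Converting, P(H|E) = 0.23065/1.2306 = 0.1874.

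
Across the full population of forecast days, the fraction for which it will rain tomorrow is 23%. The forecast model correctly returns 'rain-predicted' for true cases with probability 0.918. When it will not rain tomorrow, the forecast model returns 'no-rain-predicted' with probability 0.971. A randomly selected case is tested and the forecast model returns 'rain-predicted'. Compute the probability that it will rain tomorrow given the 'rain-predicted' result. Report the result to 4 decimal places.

P(H | E) ≈ 0.9044

Write H for 'it will rain tomorrow'. Prior odds H:¬H = 0.23/0.77 = 0.29870. For the 'rain-predicted' outcome, the likelihood ratio is 0.918/0.029 = 31.655.
Posterior odds = 0.29870 × 31.655 = 9.4554, so P(H|E) = 9.4554/(1+9.4554) = 0.9044.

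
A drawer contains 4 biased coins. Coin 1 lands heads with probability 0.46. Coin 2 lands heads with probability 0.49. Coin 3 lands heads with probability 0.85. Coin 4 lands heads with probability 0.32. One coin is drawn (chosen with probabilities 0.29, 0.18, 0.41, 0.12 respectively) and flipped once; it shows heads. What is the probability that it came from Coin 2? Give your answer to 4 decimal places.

Tabulate prior·likelihood by source: [1] prior 0.29, lik 0.46, product 0.1334; [2] prior 0.18, lik 0.49, product 0.08820; [3] prior 0.41, lik 0.85, product 0.3485; [4] prior 0.12, lik 0.32, product 0.03840.
Normalizing constant = 0.60850; the posterior for Coin 2 is its product over the sum, 0.08820/0.60850 = 0.1449.

Posterior probability ≈ 0.1449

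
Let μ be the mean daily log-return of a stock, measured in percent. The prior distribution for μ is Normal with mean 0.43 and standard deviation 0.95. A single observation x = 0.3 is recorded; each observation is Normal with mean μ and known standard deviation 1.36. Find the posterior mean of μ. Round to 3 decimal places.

With known σ, the Normal prior is conjugate. Weight on the data is w = (n/σ²)/(n/σ² + 1/τ₀²) = 0.540657/(0.540657+1.10803) = 0.32793.
Posterior mean = w·x̄ + (1−w)·μ₀ = 0.32793·0.3 + 0.67207·0.43 = 0.387.

Posterior mean ≈ 0.387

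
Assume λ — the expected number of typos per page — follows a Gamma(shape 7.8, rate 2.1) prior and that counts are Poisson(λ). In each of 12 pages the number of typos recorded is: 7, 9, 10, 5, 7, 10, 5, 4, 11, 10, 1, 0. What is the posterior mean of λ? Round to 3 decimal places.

Posterior mean ≈ 6.156

The Poisson likelihood adds the total count to the shape and the number of exposure periods to the rate. Here ∑xᵢ = 79 and n = 12, so shape 7.8→86.8 and rate 2.1→14.1.
E[λ | data] = 86.8/14.1 = 6.156.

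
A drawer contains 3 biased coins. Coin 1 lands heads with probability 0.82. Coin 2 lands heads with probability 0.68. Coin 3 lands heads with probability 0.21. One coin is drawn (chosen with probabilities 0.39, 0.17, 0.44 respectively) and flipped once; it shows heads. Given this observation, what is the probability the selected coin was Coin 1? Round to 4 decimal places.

Posterior probability ≈ 0.6059

P(heads|C1) = 0.82; P(heads|C2) = 0.68; P(heads|C3) = 0.21.
Prior × likelihood for each source: 0.39·0.82=0.3198, 0.17·0.68=0.1156, 0.44·0.21=0.09240. Summing gives P(heads) = 0.52780.
P(Coin 1 | heads) = 0.3198 / 0.52780 = 0.6059.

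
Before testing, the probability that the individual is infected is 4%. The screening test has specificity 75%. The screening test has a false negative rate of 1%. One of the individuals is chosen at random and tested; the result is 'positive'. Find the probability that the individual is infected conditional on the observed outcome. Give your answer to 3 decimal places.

Let H be the event that the individual is infected. P(H) = 0.04, so P(¬H) = 0.96. With E the 'positive' result, P(E|H) = 0.99 and P(E|¬H) = 0.25.
P(E) = 0.99·0.04 + 0.25·0.96 = 0.039600 + 0.24000 = 0.27960.
By Bayes' theorem, P(H|E) = 0.039600 / 0.27960 = 0.142.

P(H | E) ≈ 0.142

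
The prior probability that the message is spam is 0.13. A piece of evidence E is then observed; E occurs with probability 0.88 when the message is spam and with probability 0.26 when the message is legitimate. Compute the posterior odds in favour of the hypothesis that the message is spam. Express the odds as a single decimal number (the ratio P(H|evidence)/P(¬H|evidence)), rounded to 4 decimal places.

Prior odds = 0.13/(1−0.13) = 0.14943.
Likelihood ratio for E = 0.88/0.26 = 3.3846.
Posterior odds = prior odds × LR = 0.50575.

Posterior odds ≈ 0.5057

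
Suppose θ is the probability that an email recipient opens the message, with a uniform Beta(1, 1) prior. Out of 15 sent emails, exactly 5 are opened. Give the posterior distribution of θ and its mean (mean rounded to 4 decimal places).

Posterior: Beta(6, 11); mean ≈ 0.3529

Observing 5 successes and 10 failures updates Beta(1, 1) by adding the success and failure counts to the two shape parameters: α = 1+5 = 6, β = 1+10 = 11.
E[θ | data] = 6/(6+11) = 0.3529.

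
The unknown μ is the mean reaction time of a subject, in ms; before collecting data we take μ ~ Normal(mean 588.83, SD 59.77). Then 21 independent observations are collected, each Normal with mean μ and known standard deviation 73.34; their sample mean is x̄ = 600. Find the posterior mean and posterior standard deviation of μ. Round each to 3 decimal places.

Prior precision 1/τ₀² = 1/59.77² = 0.00027992; data precision n/σ² = 21/73.34² = 0.00390425.
Posterior precision = 0.00027992 + 0.00390425 = 0.00418417, giving posterior SD = 1/√0.00418417 = 15.459.
Posterior mean = (0.00027992·588.83 + 0.00390425·600) / 0.00418417 = 599.253.

Posterior mean ≈ 599.253; posterior SD ≈ 15.459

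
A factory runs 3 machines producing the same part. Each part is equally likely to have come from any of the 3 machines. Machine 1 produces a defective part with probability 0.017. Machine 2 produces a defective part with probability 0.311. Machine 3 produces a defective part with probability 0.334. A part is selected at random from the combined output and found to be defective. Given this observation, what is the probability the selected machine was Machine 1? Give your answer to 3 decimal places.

Posterior probability ≈ 0.026

P(defective|M1) = 0.017; P(defective|M2) = 0.311; P(defective|M3) = 0.334.
Prior × likelihood for each source: 0.333333·0.017=0.005667, 0.333333·0.311=0.1037, 0.333333·0.334=0.1113. Summing gives P(defective) = 0.22067.
P(Machine 1 | defective) = 0.005667 / 0.22067 = 0.026.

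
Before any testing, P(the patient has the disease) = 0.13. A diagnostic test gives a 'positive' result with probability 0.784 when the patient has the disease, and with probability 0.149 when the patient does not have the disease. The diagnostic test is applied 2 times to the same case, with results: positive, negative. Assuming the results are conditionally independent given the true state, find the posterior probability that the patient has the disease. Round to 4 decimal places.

With H the event that the patient has the disease, the joint likelihood of the observed sequence is P(data|H) = 0.784·0.216 = 0.16934 and P(data|¬H) = 0.149·0.851 = 0.12680.
Bayes: P(H|data) = 0.13·0.16934 / (0.13·0.16934 + 0.87·0.12680) = 0.022015/0.13233 = 0.1664.

Posterior P(H) ≈ 0.1664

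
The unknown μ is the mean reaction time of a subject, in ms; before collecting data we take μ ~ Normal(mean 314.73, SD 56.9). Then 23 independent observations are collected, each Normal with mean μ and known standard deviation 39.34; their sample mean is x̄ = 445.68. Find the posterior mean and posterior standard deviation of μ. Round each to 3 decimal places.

Posterior mean ≈ 443.014; posterior SD ≈ 8.119

With known σ, the Normal prior is conjugate. Weight on the data is w = (n/σ²)/(n/σ² + 1/τ₀²) = 0.0148614/(0.0148614+0.00030887) = 0.97964.
Posterior mean = w·x̄ + (1−w)·μ₀ = 0.97964·445.68 + 0.020360·314.73 = 443.014. Posterior variance = 1/(0.0148614+0.00030887) = 65.9185, so SD = 8.119.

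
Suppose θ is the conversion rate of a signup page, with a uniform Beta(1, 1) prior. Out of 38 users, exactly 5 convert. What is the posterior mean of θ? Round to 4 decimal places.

Posterior mean ≈ 0.1500

The binomial likelihood is conjugate to the Beta prior: with 5 successes and 33 failures, the posterior is Beta(1+5, 1+33) = Beta(6, 34).
E[θ | data] = 6/(6+34) = 0.1500.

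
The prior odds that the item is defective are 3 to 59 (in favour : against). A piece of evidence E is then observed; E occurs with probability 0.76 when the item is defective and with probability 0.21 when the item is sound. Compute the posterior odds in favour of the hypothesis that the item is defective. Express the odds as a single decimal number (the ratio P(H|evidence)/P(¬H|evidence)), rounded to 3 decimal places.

Prior odds = 3/59 = 0.050847.
Likelihood ratio for E = 0.76/0.21 = 3.6190.
Posterior odds = prior odds × LR = 0.18402.

Posterior odds ≈ 0.184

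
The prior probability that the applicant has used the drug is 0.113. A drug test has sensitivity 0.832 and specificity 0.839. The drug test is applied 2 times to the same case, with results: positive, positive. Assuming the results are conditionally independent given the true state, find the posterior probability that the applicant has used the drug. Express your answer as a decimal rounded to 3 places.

Posterior P(H) ≈ 0.773

Let H be the event that the applicant has used the drug; start with P(H) = 0.113. P('positive'|H) = 0.832, P('positive'|¬H) = 0.161.
Update on result 1 ('positive'): P(H) ← 0.832·0.1130 / (0.832·0.1130 + 0.161·0.8870) = 0.094016/0.23682 = 0.3970.
Update on result 2 ('positive'): P(H) ← 0.832·0.3970 / (0.832·0.3970 + 0.161·0.6030) = 0.33029/0.42738 = 0.7728.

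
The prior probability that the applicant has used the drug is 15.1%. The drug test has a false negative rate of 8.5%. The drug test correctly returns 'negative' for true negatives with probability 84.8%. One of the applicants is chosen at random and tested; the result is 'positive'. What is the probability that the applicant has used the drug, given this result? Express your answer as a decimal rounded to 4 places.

Write H for 'the applicant has used the drug'. Prior odds H:¬H = 0.151/0.849 = 0.17786. For the 'positive' outcome, the likelihood ratio is 0.915/0.152 = 6.0197.
Posterior odds = 0.17786 × 6.0197 = 1.0706, so P(H|E) = 1.0706/(1+1.0706) = 0.5171.

P(H | E) ≈ 0.5171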